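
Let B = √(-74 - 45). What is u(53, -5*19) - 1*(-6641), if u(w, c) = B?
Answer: 6641 + I*√119 ≈ 6641.0 + 10.909*I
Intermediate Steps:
B = I*√119 (B = √(-119) = I*√119 ≈ 10.909*I)
u(w, c) = I*√119
u(53, -5*19) - 1*(-6641) = I*√119 - 1*(-6641) = I*√119 + 6641 = 6641 + I*√119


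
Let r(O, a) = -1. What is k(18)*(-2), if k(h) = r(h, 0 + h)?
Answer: 2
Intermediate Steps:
k(h) = -1
k(18)*(-2) = -1*(-2) = 2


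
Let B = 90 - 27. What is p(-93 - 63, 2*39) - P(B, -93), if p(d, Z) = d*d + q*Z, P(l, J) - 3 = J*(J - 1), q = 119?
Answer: 24873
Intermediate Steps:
B = 63
P(l, J) = 3 + J*(-1 + J) (P(l, J) = 3 + J*(J - 1) = 3 + J*(-1 + J))
p(d, Z) = d**2 + 119*Z (p(d, Z) = d*d + 119*Z = d**2 + 119*Z)
p(-93 - 63, 2*39) - P(B, -93) = ((-93 - 63)**2 + 119*(2*39)) - (3 + (-93)**2 - 1*(-93)) = ((-156)**2 + 119*78) - (3 + 8649 + 93) = (24336 + 9282) - 1*8745 = 33618 - 8745 = 24873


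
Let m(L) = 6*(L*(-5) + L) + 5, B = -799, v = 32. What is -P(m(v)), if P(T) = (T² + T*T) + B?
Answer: -1163539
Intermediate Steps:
m(L) = 5 - 24*L (m(L) = 6*(-5*L + L) + 5 = 6*(-4*L) + 5 = -24*L + 5 = 5 - 24*L)
P(T) = -799 + 2*T² (P(T) = (T² + T*T) - 799 = (T² + T²) - 799 = 2*T² - 799 = -799 + 2*T²)
-P(m(v)) = -(-799 + 2*(5 - 24*32)²) = -(-799 + 2*(5 - 768)²) = -(-799 + 2*(-763)²) = -(-799 + 2*582169) = -(-799 + 1164338) = -1*1163539 = -1163539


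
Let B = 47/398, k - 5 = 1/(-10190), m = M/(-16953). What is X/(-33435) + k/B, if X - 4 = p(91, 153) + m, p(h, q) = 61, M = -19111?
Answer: 1149334222752053/27146880519615 ≈ 42.338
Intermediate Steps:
m = 19111/16953 (m = -19111/(-16953) = -19111*(-1/16953) = 19111/16953 ≈ 1.1273)
k = 50949/10190 (k = 5 + 1/(-10190) = 5 - 1/10190 = 50949/10190 ≈ 4.9999)
B = 47/398 (B = (1/398)*47 = 47/398 ≈ 0.11809)
X = 1121056/16953 (X = 4 + (61 + 19111/16953) = 4 + 1053244/16953 = 1121056/16953 ≈ 66.127)
X/(-33435) + k/B = (1121056/16953)/(-33435) + 50949/(10190*(47/398)) = (1121056/16953)*(-1/33435) + (50949/10190)*(398/47) = -1121056/566823555 + 10138851/239465 = 1149334222752053/27146880519615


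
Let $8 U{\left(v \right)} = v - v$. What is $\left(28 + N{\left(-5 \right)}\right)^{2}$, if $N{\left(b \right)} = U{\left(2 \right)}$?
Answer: $784$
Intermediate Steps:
$U{\left(v \right)} = 0$ ($U{\left(v \right)} = \frac{v - v}{8} = \frac{1}{8} \cdot 0 = 0$)
$N{\left(b \right)} = 0$
$\left(28 + N{\left(-5 \right)}\right)^{2} = \left(28 + 0\right)^{2} = 28^{2} = 784$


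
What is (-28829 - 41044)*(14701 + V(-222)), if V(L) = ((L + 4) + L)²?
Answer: -14554615773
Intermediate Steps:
V(L) = (4 + 2*L)² (V(L) = ((4 + L) + L)² = (4 + 2*L)²)
(-28829 - 41044)*(14701 + V(-222)) = (-28829 - 41044)*(14701 + 4*(2 - 222)²) = -69873*(14701 + 4*(-220)²) = -69873*(14701 + 4*48400) = -69873*(14701 + 193600) = -69873*208301 = -14554615773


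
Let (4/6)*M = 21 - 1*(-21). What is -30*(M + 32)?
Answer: -2850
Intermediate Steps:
M = 63 (M = 3*(21 - 1*(-21))/2 = 3*(21 + 21)/2 = (3/2)*42 = 63)
-30*(M + 32) = -30*(63 + 32) = -30*95 = -2850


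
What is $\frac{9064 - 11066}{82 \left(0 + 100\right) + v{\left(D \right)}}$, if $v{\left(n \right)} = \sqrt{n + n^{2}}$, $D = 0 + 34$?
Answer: $- \frac{1641640}{6723881} + \frac{1001 \sqrt{1190}}{33619405} \approx -0.24312$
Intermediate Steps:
$D = 34$
$\frac{9064 - 11066}{82 \left(0 + 100\right) + v{\left(D \right)}} = \frac{9064 - 11066}{82 \left(0 + 100\right) + \sqrt{34 \left(1 + 34\right)}} = - \frac{2002}{82 \cdot 100 + \sqrt{34 \cdot 35}} = - \frac{2002}{8200 + \sqrt{1190}}$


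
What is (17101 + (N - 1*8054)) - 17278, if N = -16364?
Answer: -24595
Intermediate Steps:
(17101 + (N - 1*8054)) - 17278 = (17101 + (-16364 - 1*8054)) - 17278 = (17101 + (-16364 - 8054)) - 17278 = (17101 - 24418) - 17278 = -7317 - 17278 = -24595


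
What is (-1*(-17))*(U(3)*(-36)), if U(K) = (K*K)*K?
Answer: -16524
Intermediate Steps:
U(K) = K³ (U(K) = K²*K = K³)
(-1*(-17))*(U(3)*(-36)) = (-1*(-17))*(3³*(-36)) = 17*(27*(-36)) = 17*(-972) = -16524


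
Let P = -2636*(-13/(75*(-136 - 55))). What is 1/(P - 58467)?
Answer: -14325/837574043 ≈ -1.7103e-5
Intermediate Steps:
P = -34268/14325 (P = -2636/((-14325*(-1)/13)) = -2636/((-191*(-75/13))) = -2636/14325/13 = -2636*13/14325 = -34268/14325 ≈ -2.3922)
1/(P - 58467) = 1/(-34268/14325 - 58467) = 1/(-837574043/14325) = -14325/837574043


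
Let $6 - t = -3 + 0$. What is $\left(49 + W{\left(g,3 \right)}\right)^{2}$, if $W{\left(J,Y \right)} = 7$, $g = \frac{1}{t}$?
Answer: $3136$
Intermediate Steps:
$t = 9$ ($t = 6 - \left(-3 + 0\right) = 6 - -3 = 6 + 3 = 9$)
$g = \frac{1}{9} \approx 0.11111$
$\left(49 + W{\left(g,3 \right)}\right)^{2} = \left(49 + 7\right)^{2} = 56^{2} = 3136$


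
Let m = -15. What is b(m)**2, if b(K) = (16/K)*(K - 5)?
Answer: 4096/9 ≈ 455.11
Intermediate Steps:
b(K) = 16*(-5 + K)/K (b(K) = (16/K)*(-5 + K) = 16*(-5 + K)/K)
b(m)**2 = (16 - 80/(-15))**2 = (16 - 80*(-1/15))**2 = (16 + 16/3)**2 = (64/3)**2 = 4096/9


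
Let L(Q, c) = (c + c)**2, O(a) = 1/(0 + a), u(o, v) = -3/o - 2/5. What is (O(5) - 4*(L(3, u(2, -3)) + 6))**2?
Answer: 4157521/625 ≈ 6652.0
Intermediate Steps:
u(o, v) = -2/5 - 3/o (u(o, v) = -3/o - 2*1/5 = -3/o - 2/5 = -2/5 - 3/o)
O(a) = 1/a
L(Q, c) = 4*c**2 (L(Q, c) = (2*c)**2 = 4*c**2)
(O(5) - 4*(L(3, u(2, -3)) + 6))**2 = (1/5 - 4*(4*(-2/5 - 3/2)**2 + 6))**2 = (1/5 - 4*(4*(-19/10)**2 + 6))**2 = (1/5 - 4*(4*(361/100) + 6))**2 = (1/5 - 4*(361/25 + 6))**2 = (1/5 - 4*511/25)**2 = (1/5 - 2044/25)**2 = (-2039/25)**2 = 4157521/625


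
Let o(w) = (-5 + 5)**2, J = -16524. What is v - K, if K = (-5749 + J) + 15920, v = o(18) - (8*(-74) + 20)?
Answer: 6925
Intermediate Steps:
o(w) = 0 (o(w) = 0**2 = 0)
v = 572 (v = 0 - (8*(-74) + 20) = 0 - (-592 + 20) = 0 - 1*(-572) = 0 + 572 = 572)
K = -6353 (K = (-5749 - 16524) + 15920 = -22273 + 15920 = -6353)
v - K = 572 - 1*(-6353) = 572 + 6353 = 6925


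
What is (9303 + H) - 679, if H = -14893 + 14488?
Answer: 8219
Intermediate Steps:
H = -405
(9303 + H) - 679 = (9303 - 405) - 679 = 8898 - 679 = 8219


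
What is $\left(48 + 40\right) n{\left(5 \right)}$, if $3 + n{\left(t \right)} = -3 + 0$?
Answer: $-528$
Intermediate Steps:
$n{\left(t \right)} = -6$ ($n{\left(t \right)} = -3 + \left(-3 + 0\right) = -3 - 3 = -6$)
$\left(48 + 40\right) n{\left(5 \right)} = \left(48 + 40\right) \left(-6\right) = 88 \left(-6\right) = -528$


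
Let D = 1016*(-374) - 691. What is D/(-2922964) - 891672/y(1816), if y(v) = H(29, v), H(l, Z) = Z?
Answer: -325704231251/663512828 ≈ -490.88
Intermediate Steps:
y(v) = v
D = -380675 (D = -379984 - 691 = -380675)
D/(-2922964) - 891672/y(1816) = -380675/(-2922964) - 891672/1816 = -380675*(-1/2922964) - 891672*1/1816 = 380675/2922964 - 111459/227 = -325704231251/663512828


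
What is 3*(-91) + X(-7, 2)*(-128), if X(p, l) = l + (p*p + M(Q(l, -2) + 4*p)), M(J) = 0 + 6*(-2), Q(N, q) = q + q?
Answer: -5265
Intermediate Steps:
Q(N, q) = 2*q
M(J) = -12 (M(J) = 0 - 12 = -12)
X(p, l) = -12 + l + p² (X(p, l) = l + (p*p - 12) = l + (p² - 12) = l + (-12 + p²) = -12 + l + p²)
3*(-91) + X(-7, 2)*(-128) = 3*(-91) + (-12 + 2 + (-7)²)*(-128) = -273 + (-12 + 2 + 49)*(-128) = -273 + 39*(-128) = -273 - 4992 = -5265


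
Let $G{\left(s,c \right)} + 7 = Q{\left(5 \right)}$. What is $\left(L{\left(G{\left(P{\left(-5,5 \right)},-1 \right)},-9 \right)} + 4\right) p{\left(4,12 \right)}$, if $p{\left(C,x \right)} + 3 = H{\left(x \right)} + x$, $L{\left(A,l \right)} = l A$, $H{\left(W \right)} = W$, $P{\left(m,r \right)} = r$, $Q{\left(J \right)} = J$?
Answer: $462$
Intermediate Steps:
$G{\left(s,c \right)} = -2$ ($G{\left(s,c \right)} = -7 + 5 = -2$)
$L{\left(A,l \right)} = A l$
$p{\left(C,x \right)} = -3 + 2 x$ ($p{\left(C,x \right)} = -3 + \left(x + x\right) = -3 + 2 x$)
$\left(L{\left(G{\left(P{\left(-5,5 \right)},-1 \right)},-9 \right)} + 4\right) p{\left(4,12 \right)} = \left(\left(-2\right) \left(-9\right) + 4\right) \left(-3 + 2 \cdot 12\right) = \left(18 + 4\right) \left(-3 + 24\right) = 22 \cdot 21 = 462$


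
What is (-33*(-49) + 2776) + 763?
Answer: 5156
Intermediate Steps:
(-33*(-49) + 2776) + 763 = (1617 + 2776) + 763 = 4393 + 763 = 5156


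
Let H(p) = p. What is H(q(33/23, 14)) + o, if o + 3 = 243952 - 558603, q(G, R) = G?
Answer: -7237009/23 ≈ -3.1465e+5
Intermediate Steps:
o = -314654 (o = -3 + (243952 - 558603) = -3 - 314651 = -314654)
H(q(33/23, 14)) + o = 33/23 - 314654 = -7237009/23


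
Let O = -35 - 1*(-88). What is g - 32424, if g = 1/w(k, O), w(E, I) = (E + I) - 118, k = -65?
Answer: -4215121/130 ≈ -32424.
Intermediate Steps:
O = 53 (O = -35 + 88 = 53)
w(E, I) = -118 + E + I
g = -1/130 (g = 1/(-118 - 65 + 53) = 1/(-130) = -1/130 ≈ -0.0076923)
g - 32424 = -1/130 - 32424 = -4215121/130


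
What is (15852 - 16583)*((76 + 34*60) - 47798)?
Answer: 33393542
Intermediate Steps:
(15852 - 16583)*((76 + 34*60) - 47798) = -731*((76 + 2040) - 47798) = -731*(2116 - 47798) = -731*(-45682) = 33393542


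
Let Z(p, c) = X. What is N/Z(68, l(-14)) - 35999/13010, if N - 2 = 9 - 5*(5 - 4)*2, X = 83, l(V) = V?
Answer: -2974907/1079830 ≈ -2.7550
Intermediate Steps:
N = 1 (N = 2 + (9 - 5*(5 - 4)*2) = 2 + (9 - 5*1*2) = 2 + (9 - 5*2) = 2 + (9 - 10) = 2 - 1 = 1)
Z(p, c) = 83
N/Z(68, l(-14)) - 35999/13010 = 1/83 - 35999/13010 = -2974907/1079830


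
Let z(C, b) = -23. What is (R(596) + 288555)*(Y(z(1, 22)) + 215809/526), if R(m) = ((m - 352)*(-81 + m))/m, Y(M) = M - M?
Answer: 4642710886495/39187 ≈ 1.1848e+8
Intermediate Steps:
Y(M) = 0
R(m) = (-352 + m)*(-81 + m)/m (R(m) = ((-352 + m)*(-81 + m))/m = (-352 + m)*(-81 + m)/m)
(R(596) + 288555)*(Y(z(1, 22)) + 215809/526) = ((-433 + 596 + 28512/596) + 288555)*(0 + 215809/526) = ((-433 + 596 + 28512*(1/596)) + 288555)*(0 + 215809*(1/526)) = ((-433 + 596 + 7128/149) + 288555)*(0 + 215809/526) = (31415/149 + 288555)*(215809/526) = (43026110/149)*(215809/526) = 4642710886495/39187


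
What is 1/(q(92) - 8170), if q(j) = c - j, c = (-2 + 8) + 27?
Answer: -1/8229 ≈ -0.00012152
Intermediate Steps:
c = 33 (c = 6 + 27 = 33)
q(j) = 33 - j
1/(q(92) - 8170) = 1/((33 - 1*92) - 8170) = 1/((33 - 92) - 8170) = 1/(-59 - 8170) = 1/(-8229) = -1/8229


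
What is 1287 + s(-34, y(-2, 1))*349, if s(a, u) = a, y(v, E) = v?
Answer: -10579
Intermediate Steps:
1287 + s(-34, y(-2, 1))*349 = 1287 - 34*349 = 1287 - 11866 = -10579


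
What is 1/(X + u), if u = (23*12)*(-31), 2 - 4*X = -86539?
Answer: 4/52317 ≈ 7.6457e-5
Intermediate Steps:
X = 86541/4 (X = ½ - ¼*(-86539) = ½ + 86539/4 = 86541/4 ≈ 21635.)
u = -8556 (u = 276*(-31) = -8556)
1/(X + u) = 1/(86541/4 - 8556) = 1/(52317/4) = 4/52317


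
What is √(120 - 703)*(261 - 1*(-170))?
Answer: 431*I*√583 ≈ 10407.0*I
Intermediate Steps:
√(120 - 703)*(261 - 1*(-170)) = √(-583)*(261 + 170) = (I*√583)*431 = 431*I*√583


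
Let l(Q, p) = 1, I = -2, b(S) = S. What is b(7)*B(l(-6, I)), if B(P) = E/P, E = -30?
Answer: -210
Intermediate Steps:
B(P) = -30/P
b(7)*B(l(-6, I)) = 7*(-30/1) = 7*(-30*1) = 7*(-30) = -210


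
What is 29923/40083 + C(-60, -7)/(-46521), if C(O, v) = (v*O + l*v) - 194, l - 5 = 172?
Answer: 477550654/621567081 ≈ 0.76830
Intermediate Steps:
l = 177 (l = 5 + 172 = 177)
C(O, v) = -194 + 177*v + O*v (C(O, v) = (v*O + 177*v) - 194 = (O*v + 177*v) - 194 = (177*v + O*v) - 194 = -194 + 177*v + O*v)
29923/40083 + C(-60, -7)/(-46521) = 29923/40083 + (-194 + 177*(-7) - 60*(-7))/(-46521) = 29923*(1/40083) + (-194 - 1239 + 420)*(-1/46521) = 29923/40083 - 1013*(-1/46521) = 29923/40083 + 1013/46521 = 477550654/621567081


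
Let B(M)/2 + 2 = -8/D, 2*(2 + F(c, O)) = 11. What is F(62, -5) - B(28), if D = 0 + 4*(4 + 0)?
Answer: 17/2 ≈ 8.5000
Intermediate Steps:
F(c, O) = 7/2 (F(c, O) = -2 + (1/2)*11 = -2 + 11/2 = 7/2)
D = 16 (D = 0 + 4*4 = 0 + 16 = 16)
B(M) = -5 (B(M) = -4 + 2*(-8/16) = -4 + 2*(-8*1/16) = -4 + 2*(-1/2) = -4 - 1 = -5)
F(62, -5) - B(28) = 7/2 - 1*(-5) = 7/2 + 5 = 17/2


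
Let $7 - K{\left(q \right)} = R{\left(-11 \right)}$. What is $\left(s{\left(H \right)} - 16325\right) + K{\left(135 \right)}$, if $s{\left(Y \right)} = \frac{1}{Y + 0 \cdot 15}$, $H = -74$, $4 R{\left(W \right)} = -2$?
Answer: $- \frac{603748}{37} \approx -16318.0$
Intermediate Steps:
$R{\left(W \right)} = - \frac{1}{2}$ ($R{\left(W \right)} = \frac{1}{4} \left(-2\right) = - \frac{1}{2}$)
$K{\left(q \right)} = \frac{15}{2}$ ($K{\left(q \right)} = 7 - - \frac{1}{2} = 7 + \frac{1}{2} = \frac{15}{2}$)
$s{\left(Y \right)} = \frac{1}{Y}$ ($s{\left(Y \right)} = \frac{1}{Y + 0} = \frac{1}{Y}$)
$\left(s{\left(H \right)} - 16325\right) + K{\left(135 \right)} = \left(\frac{1}{-74} - 16325\right) + \frac{15}{2} = \left(- \frac{1}{74} - 16325\right) + \frac{15}{2} = - \frac{1208051}{74} + \frac{15}{2} = - \frac{603748}{37}$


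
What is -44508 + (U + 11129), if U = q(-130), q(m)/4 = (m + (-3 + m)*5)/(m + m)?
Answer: -433768/13 ≈ -33367.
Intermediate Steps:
q(m) = 2*(-15 + 6*m)/m (q(m) = 4*((m + (-3 + m)*5)/(m + m)) = 4*((m + (-15 + 5*m))/((2*m))) = 4*((-15 + 6*m)*(1/(2*m))) = 4*((-15 + 6*m)/(2*m)) = 2*(-15 + 6*m)/m)
U = 159/13 (U = 12 - 30/(-130) = 12 - 30*(-1/130) = 12 + 3/13 = 159/13 ≈ 12.231)
-44508 + (U + 11129) = -44508 + (159/13 + 11129) = -44508 + 144836/13 = -433768/13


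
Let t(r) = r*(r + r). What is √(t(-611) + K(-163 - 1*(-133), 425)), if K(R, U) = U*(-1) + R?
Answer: 19*√2067 ≈ 863.82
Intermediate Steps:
K(R, U) = R - U (K(R, U) = -U + R = R - U)
t(r) = 2*r² (t(r) = r*(2*r) = 2*r²)
√(t(-611) + K(-163 - 1*(-133), 425)) = √(2*(-611)² + ((-163 - 1*(-133)) - 1*425)) = √(2*373321 + ((-163 + 133) - 425)) = √(746642 + (-30 - 425)) = √(746642 - 455) = √746187 = 19*√2067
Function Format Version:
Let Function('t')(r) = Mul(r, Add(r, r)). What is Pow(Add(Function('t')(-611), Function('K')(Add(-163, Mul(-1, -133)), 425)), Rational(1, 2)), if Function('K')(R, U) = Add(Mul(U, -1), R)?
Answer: Mul(19, Pow(2067, Rational(1, 2))) ≈ 863.82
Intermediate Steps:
Function('K')(R, U) = Add(R, Mul(-1, U)) (Function('K')(R, U) = Add(Mul(-1, U), R) = Add(R, Mul(-1, U)))
Function('t')(r) = Mul(2, Pow(r, 2)) (Function('t')(r) = Mul(r, Mul(2, r)) = Mul(2, Pow(r, 2)))
Pow(Add(Function('t')(-611), Function('K')(Add(-163, Mul(-1, -133)), 425)), Rational(1, 2)) = Pow(Add(Mul(2, Pow(-611, 2)), Add(Add(-163, Mul(-1, -133)), Mul(-1, 425))), Rational(1, 2)) = Pow(Add(Mul(2, 373321), Add(Add(-163, 133), -425)), Rational(1, 2)) = Pow(Add(746642, Add(-30, -425)), Rational(1, 2)) = Pow(Add(746642, -455), Rational(1, 2)) = Pow(746187, Rational(1, 2)) = Mul(19, Pow(2067, Rational(1, 2)))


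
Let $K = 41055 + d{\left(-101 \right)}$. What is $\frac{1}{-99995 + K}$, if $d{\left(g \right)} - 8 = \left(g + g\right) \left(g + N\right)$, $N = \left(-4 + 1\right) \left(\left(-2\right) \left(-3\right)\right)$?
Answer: $- \frac{1}{34894} \approx -2.8658 \cdot 10^{-5}$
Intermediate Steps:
$N = -18$ ($N = \left(-3\right) 6 = -18$)
$d{\left(g \right)} = 8 + 2 g \left(-18 + g\right)$ ($d{\left(g \right)} = 8 + \left(g + g\right) \left(g - 18\right) = 8 + 2 g \left(-18 + g\right)$)
$K = 65101$ ($K = 41055 + \left(8 - -3636 + 2 \left(-101\right)^{2}\right) = 41055 + \left(8 + 3636 + 2 \cdot 10201\right) = 41055 + \left(8 + 3636 + 20402\right) = 41055 + 24046 = 65101$)
$\frac{1}{-99995 + K} = \frac{1}{-99995 + 65101} = \frac{1}{-34894} = - \frac{1}{34894}$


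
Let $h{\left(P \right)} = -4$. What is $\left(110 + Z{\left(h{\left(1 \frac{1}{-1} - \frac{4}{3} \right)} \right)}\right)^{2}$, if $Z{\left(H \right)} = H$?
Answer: $11236$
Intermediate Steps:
$\left(110 + Z{\left(h{\left(1 \frac{1}{-1} - \frac{4}{3} \right)} \right)}\right)^{2} = \left(110 - 4\right)^{2} = 106^{2} = 11236$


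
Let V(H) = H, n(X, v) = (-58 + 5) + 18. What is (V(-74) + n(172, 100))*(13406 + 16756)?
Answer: -3287658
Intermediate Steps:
n(X, v) = -35 (n(X, v) = -53 + 18 = -35)
(V(-74) + n(172, 100))*(13406 + 16756) = (-74 - 35)*(13406 + 16756) = -109*30162 = -3287658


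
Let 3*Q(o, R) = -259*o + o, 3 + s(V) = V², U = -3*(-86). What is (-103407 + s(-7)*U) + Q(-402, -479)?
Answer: -56967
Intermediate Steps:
U = 258
s(V) = -3 + V²
Q(o, R) = -86*o (Q(o, R) = (-259*o + o)/3 = (-258*o)/3 = -86*o)
(-103407 + s(-7)*U) + Q(-402, -479) = (-103407 + (-3 + (-7)²)*258) - 86*(-402) = (-103407 + (-3 + 49)*258) + 34572 = (-103407 + 46*258) + 34572 = (-103407 + 11868) + 34572 = -91539 + 34572 = -56967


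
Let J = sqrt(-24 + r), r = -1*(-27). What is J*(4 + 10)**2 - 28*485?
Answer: -13580 + 196*sqrt(3) ≈ -13241.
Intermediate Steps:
r = 27
J = sqrt(3) (J = sqrt(-24 + 27) = sqrt(3) ≈ 1.7320)
J*(4 + 10)**2 - 28*485 = sqrt(3)*(4 + 10)**2 - 28*485 = sqrt(3)*14**2 - 13580 = sqrt(3)*196 - 13580 = 196*sqrt(3) - 13580 = -13580 + 196*sqrt(3)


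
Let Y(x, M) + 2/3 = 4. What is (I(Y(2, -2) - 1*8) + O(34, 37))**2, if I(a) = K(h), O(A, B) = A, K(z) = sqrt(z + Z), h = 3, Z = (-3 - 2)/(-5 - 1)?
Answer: (204 + sqrt(138))**2/36 ≈ 1293.0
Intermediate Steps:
Y(x, M) = 10/3 (Y(x, M) = -2/3 + 4 = 10/3)
Z = 5/6 (Z = -5/(-6) = -5*(-1/6) = 5/6 ≈ 0.83333)
K(z) = sqrt(5/6 + z) (K(z) = sqrt(z + 5/6) = sqrt(5/6 + z))
I(a) = sqrt(138)/6 (I(a) = sqrt(30 + 36*3)/6 = sqrt(30 + 108)/6 = sqrt(138)/6)
(I(Y(2, -2) - 1*8) + O(34, 37))**2 = (sqrt(138)/6 + 34)**2 = (34 + sqrt(138)/6)**2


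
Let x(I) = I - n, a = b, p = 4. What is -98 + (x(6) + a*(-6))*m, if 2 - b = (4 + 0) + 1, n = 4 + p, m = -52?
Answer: -930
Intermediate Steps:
n = 8 (n = 4 + 4 = 8)
b = -3 (b = 2 - ((4 + 0) + 1) = 2 - (4 + 1) = 2 - 1*5 = 2 - 5 = -3)
a = -3
x(I) = -8 + I (x(I) = I - 1*8 = I - 8 = -8 + I)
-98 + (x(6) + a*(-6))*m = -98 + ((-8 + 6) - 3*(-6))*(-52) = -98 + (-2 + 18)*(-52) = -98 + 16*(-52) = -98 - 832 = -930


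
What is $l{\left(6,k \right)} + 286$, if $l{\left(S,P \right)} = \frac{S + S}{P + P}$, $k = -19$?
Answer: $\frac{5428}{19} \approx 285.68$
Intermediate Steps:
$l{\left(S,P \right)} = \frac{S}{P}$ ($l{\left(S,P \right)} = \frac{2 S}{2 P} = 2 S \frac{1}{2 P} = \frac{S}{P}$)
$l{\left(6,k \right)} + 286 = \frac{6}{-19} + 286 = 6 \left(- \frac{1}{19}\right) + 286 = - \frac{6}{19} + 286 = \frac{5428}{19}$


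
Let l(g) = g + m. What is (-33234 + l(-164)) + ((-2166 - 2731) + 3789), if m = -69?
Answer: -34575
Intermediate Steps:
l(g) = -69 + g (l(g) = g - 69 = -69 + g)
(-33234 + l(-164)) + ((-2166 - 2731) + 3789) = (-33234 + (-69 - 164)) + ((-2166 - 2731) + 3789) = (-33234 - 233) + (-4897 + 3789) = -33467 - 1108 = -34575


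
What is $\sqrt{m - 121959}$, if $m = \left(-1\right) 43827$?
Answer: $i \sqrt{165786} \approx 407.17 i$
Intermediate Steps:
$m = -43827$
$\sqrt{m - 121959} = \sqrt{-43827 - 121959} = \sqrt{-165786} = i \sqrt{165786}$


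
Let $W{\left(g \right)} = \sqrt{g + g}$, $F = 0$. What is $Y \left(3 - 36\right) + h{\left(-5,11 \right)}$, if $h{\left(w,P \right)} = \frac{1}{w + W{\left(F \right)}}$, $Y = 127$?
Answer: $- \frac{20956}{5} \approx -4191.2$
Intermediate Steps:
$W{\left(g \right)} = \sqrt{2} \sqrt{g}$ ($W{\left(g \right)} = \sqrt{2 g} = \sqrt{2} \sqrt{g}$)
$h{\left(w,P \right)} = \frac{1}{w}$ ($h{\left(w,P \right)} = \frac{1}{w + \sqrt{2} \sqrt{0}} = \frac{1}{w + \sqrt{2} \cdot 0} = \frac{1}{w + 0} = \frac{1}{w}$)
$Y \left(3 - 36\right) + h{\left(-5,11 \right)} = 127 \left(3 - 36\right) + \frac{1}{-5} = 127 \left(3 - 36\right) - \frac{1}{5} = 127 \left(-33\right) - \frac{1}{5} = -4191 - \frac{1}{5} = - \frac{20956}{5}$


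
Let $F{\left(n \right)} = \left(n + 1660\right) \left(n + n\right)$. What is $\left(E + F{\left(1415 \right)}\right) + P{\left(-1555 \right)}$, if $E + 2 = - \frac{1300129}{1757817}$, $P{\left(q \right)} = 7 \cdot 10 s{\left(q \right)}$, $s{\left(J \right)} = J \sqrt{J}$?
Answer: $\frac{15296958172487}{1757817} - 108850 i \sqrt{1555} \approx 8.7022 \cdot 10^{6} - 4.2923 \cdot 10^{6} i$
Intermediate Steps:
$s{\left(J \right)} = J^{\frac{3}{2}}$
$F{\left(n \right)} = 2 n \left(1660 + n\right)$ ($F{\left(n \right)} = \left(1660 + n\right) 2 n = 2 n \left(1660 + n\right)$)
$P{\left(q \right)} = 70 q^{\frac{3}{2}}$ ($P{\left(q \right)} = 7 \cdot 10 q^{\frac{3}{2}} = 70 q^{\frac{3}{2}}$)
$E = - \frac{4815763}{1757817}$ ($E = -2 - \frac{1300129}{1757817} = - \frac{4815763}{1757817} \approx -2.7396$)
$\left(E + F{\left(1415 \right)}\right) + P{\left(-1555 \right)} = \left(- \frac{4815763}{1757817} + 2 \cdot 1415 \left(1660 + 1415\right)\right) + 70 \left(-1555\right)^{\frac{3}{2}} = \left(- \frac{4815763}{1757817} + 2 \cdot 1415 \cdot 3075\right) + 70 \left(- 1555 i \sqrt{1555}\right) = \left(- \frac{4815763}{1757817} + 8702250\right) - 108850 i \sqrt{1555} = \frac{15296958172487}{1757817} - 108850 i \sqrt{1555}$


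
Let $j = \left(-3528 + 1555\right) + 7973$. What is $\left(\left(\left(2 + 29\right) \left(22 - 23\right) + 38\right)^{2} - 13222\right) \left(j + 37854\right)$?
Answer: $-577688742$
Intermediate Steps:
$j = 6000$ ($j = -1973 + 7973 = 6000$)
$\left(\left(\left(2 + 29\right) \left(22 - 23\right) + 38\right)^{2} - 13222\right) \left(j + 37854\right) = \left(\left(\left(2 + 29\right) \left(22 - 23\right) + 38\right)^{2} - 13222\right) \left(6000 + 37854\right) = \left(\left(31 \left(-1\right) + 38\right)^{2} - 13222\right) 43854 = \left(\left(-31 + 38\right)^{2} - 13222\right) 43854 = \left(7^{2} - 13222\right) 43854 = \left(49 - 13222\right) 43854 = \left(-13173\right) 43854 = -577688742$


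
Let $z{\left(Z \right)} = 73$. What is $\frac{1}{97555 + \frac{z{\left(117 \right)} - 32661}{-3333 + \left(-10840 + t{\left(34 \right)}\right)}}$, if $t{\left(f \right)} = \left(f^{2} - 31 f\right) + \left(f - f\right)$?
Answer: $\frac{14071}{1372728993} \approx 1.025 \cdot 10^{-5}$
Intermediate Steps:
$t{\left(f \right)} = f^{2} - 31 f$ ($t{\left(f \right)} = \left(f^{2} - 31 f\right) + 0 = f^{2} - 31 f$)
$\frac{1}{97555 + \frac{z{\left(117 \right)} - 32661}{-3333 + \left(-10840 + t{\left(34 \right)}\right)}} = \frac{1}{97555 + \frac{73 - 32661}{-3333 - \left(10840 - 34 \left(-31 + 34\right)\right)}} = \frac{1}{97555 - \frac{32588}{-3333 + \left(-10840 + 34 \cdot 3\right)}} = \frac{1}{97555 - \frac{32588}{-3333 + \left(-10840 + 102\right)}} = \frac{1}{97555 - \frac{32588}{-3333 - 10738}} = \frac{1}{97555 - \frac{32588}{-14071}} = \frac{1}{97555 - - \frac{32588}{14071}} = \frac{1}{97555 + \frac{32588}{14071}} = \frac{1}{\frac{1372728993}{14071}} = \frac{14071}{1372728993}$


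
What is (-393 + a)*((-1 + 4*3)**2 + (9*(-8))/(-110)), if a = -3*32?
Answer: -3271899/55 ≈ -59489.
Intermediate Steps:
a = -96
(-393 + a)*((-1 + 4*3)**2 + (9*(-8))/(-110)) = (-393 - 96)*((-1 + 4*3)**2 + (9*(-8))/(-110)) = -489*((-1 + 12)**2 - 72*(-1/110)) = -489*(11**2 + 36/55) = -489*(121 + 36/55) = -489*6691/55 = -3271899/55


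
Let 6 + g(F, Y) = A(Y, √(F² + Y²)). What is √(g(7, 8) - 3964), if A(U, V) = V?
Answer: √(-3970 + √113) ≈ 62.924*I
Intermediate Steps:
g(F, Y) = -6 + √(F² + Y²)
√(g(7, 8) - 3964) = √((-6 + √(7² + 8²)) - 3964) = √((-6 + √(49 + 64)) - 3964) = √((-6 + √113) - 3964) = √(-3970 + √113)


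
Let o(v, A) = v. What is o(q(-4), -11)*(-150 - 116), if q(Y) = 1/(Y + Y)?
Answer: 133/4 ≈ 33.250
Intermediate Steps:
q(Y) = 1/(2*Y)
o(q(-4), -11)*(-150 - 116) = ((½)/(-4))*(-150 - 116) = ((½)*(-¼))*(-266) = -⅛*(-266) = 133/4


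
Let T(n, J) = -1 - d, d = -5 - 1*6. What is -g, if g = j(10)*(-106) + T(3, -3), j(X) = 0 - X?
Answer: -1070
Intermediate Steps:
d = -11 (d = -5 - 6 = -11)
T(n, J) = 10 (T(n, J) = -1 - 1*(-11) = -1 + 11 = 10)
j(X) = -X
g = 1070 (g = -1*10*(-106) + 10 = -10*(-106) + 10 = 1060 + 10 = 1070)
-g = -1*1070 = -1070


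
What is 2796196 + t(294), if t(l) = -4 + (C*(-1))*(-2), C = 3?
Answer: 2796198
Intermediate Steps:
t(l) = 2 (t(l) = -4 + (3*(-1))*(-2) = -4 - 3*(-2) = -4 + 6 = 2)
2796196 + t(294) = 2796196 + 2 = 2796198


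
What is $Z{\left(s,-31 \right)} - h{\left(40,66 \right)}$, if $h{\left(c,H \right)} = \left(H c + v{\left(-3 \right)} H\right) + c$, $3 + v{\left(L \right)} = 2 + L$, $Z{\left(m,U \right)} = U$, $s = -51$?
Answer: $-2447$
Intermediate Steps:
$v{\left(L \right)} = -1 + L$ ($v{\left(L \right)} = -3 + \left(2 + L\right) = -1 + L$)
$h{\left(c,H \right)} = c - 4 H + H c$ ($h{\left(c,H \right)} = \left(H c + \left(-1 - 3\right) H\right) + c = \left(H c - 4 H\right) + c = \left(- 4 H + H c\right) + c = c - 4 H + H c$)
$Z{\left(s,-31 \right)} - h{\left(40,66 \right)} = -31 - \left(40 - 264 + 66 \cdot 40\right) = -31 - \left(40 - 264 + 2640\right) = -31 - 2416 = -2447$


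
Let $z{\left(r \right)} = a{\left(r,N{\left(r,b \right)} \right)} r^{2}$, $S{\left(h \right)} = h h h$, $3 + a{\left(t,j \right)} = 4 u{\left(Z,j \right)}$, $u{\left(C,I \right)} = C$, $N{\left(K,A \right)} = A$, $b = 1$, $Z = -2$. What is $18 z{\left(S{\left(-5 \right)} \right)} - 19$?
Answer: $-3093769$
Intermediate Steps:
$a{\left(t,j \right)} = -11$ ($a{\left(t,j \right)} = -3 + 4 \left(-2\right) = -3 - 8 = -11$)
$S{\left(h \right)} = h^{3}$ ($S{\left(h \right)} = h^{2} h = h^{3}$)
$z{\left(r \right)} = - 11 r^{2}$
$18 z{\left(S{\left(-5 \right)} \right)} - 19 = 18 \left(- 11 \left(\left(-5\right)^{3}\right)^{2}\right) - 19 = 18 \left(- 11 \left(-125\right)^{2}\right) - 19 = 18 \left(\left(-11\right) 15625\right) - 19 = 18 \left(-171875\right) - 19 = -3093750 - 19 = -3093769$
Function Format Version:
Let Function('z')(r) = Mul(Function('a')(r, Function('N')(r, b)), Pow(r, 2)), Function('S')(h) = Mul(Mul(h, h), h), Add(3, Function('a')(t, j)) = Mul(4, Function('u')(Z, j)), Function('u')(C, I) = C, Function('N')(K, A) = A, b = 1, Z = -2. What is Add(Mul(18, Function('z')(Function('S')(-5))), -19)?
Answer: -3093769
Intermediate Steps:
Function('a')(t, j) = -11 (Function('a')(t, j) = Add(-3, Mul(4, -2)) = Add(-3, -8) = -11)
Function('S')(h) = Pow(h, 3) (Function('S')(h) = Mul(Pow(h, 2), h) = Pow(h, 3))
Function('z')(r) = Mul(-11, Pow(r, 2))
Add(Mul(18, Function('z')(Function('S')(-5))), -19) = Add(Mul(18, Mul(-11, Pow(Pow(-5, 3), 2))), -19) = Add(Mul(18, Mul(-11, Pow(-125, 2))), -19) = Add(Mul(18, Mul(-11, 15625)), -19) = Add(Mul(18, -171875), -19) = Add(-3093750, -19) = -3093769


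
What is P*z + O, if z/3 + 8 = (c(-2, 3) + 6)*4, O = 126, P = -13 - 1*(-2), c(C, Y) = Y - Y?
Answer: -402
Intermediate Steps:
c(C, Y) = 0
P = -11 (P = -13 + 2 = -11)
z = 48 (z = -24 + 3*((0 + 6)*4) = -24 + 3*(6*4) = -24 + 3*24 = -24 + 72 = 48)
P*z + O = -11*48 + 126 = -528 + 126 = -402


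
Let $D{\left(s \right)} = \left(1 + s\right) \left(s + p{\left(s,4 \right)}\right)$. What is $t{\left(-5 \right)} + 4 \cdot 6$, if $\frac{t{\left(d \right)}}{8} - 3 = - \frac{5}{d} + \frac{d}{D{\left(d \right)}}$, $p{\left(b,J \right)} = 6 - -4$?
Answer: $58$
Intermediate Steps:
$p{\left(b,J \right)} = 10$ ($p{\left(b,J \right)} = 6 + 4 = 10$)
$D{\left(s \right)} = \left(1 + s\right) \left(10 + s\right)$ ($D{\left(s \right)} = \left(1 + s\right) \left(s + 10\right) = \left(1 + s\right) \left(10 + s\right)$)
$t{\left(d \right)} = 24 - \frac{40}{d} + \frac{8 d}{10 + d^{2} + 11 d}$ ($t{\left(d \right)} = 24 + 8 \left(- \frac{5}{d} + \frac{d}{10 + d^{2} + 11 d}\right) = 24 + \left(- \frac{40}{d} + \frac{8 d}{10 + d^{2} + 11 d}\right) = 24 - \frac{40}{d} + \frac{8 d}{10 + d^{2} + 11 d}$)
$t{\left(-5 \right)} + 4 \cdot 6 = \frac{8 \left(-50 - -125 + 3 \left(-5\right)^{3} + 29 \left(-5\right)^{2}\right)}{\left(-5\right) \left(10 + \left(-5\right)^{2} + 11 \left(-5\right)\right)} + 4 \cdot 6 = 8 \left(- \frac{1}{5}\right) \frac{1}{10 + 25 - 55} \left(-50 + 125 + 3 \left(-125\right) + 29 \cdot 25\right) + 24 = 8 \left(- \frac{1}{5}\right) \frac{1}{-20} \left(-50 + 125 - 375 + 725\right) + 24 = 8 \left(- \frac{1}{5}\right) \left(- \frac{1}{20}\right) 425 + 24 = 34 + 24 = 58$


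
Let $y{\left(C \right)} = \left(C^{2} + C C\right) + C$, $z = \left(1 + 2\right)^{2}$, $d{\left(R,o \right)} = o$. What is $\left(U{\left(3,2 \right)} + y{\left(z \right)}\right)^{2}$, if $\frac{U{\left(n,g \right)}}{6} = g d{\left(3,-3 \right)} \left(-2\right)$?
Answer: $59049$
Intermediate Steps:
$U{\left(n,g \right)} = 36 g$ ($U{\left(n,g \right)} = 6 g \left(-3\right) \left(-2\right) = 6 - 3 g \left(-2\right) = 6 \cdot 6 g = 36 g$)
$z = 9$ ($z = 3^{2} = 9$)
$y{\left(C \right)} = C + 2 C^{2}$ ($y{\left(C \right)} = \left(C^{2} + C^{2}\right) + C = 2 C^{2} + C = C + 2 C^{2}$)
$\left(U{\left(3,2 \right)} + y{\left(z \right)}\right)^{2} = \left(36 \cdot 2 + 9 \left(1 + 2 \cdot 9\right)\right)^{2} = \left(72 + 9 \left(1 + 18\right)\right)^{2} = \left(72 + 9 \cdot 19\right)^{2} = \left(72 + 171\right)^{2} = 243^{2} = 59049$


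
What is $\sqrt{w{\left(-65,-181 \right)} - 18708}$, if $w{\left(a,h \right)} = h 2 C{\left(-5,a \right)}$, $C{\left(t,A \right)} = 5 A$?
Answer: $\sqrt{98942} \approx 314.55$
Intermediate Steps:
$w{\left(a,h \right)} = 10 a h$ ($w{\left(a,h \right)} = h 2 \cdot 5 a = 2 h 5 a = 10 a h$)
$\sqrt{w{\left(-65,-181 \right)} - 18708} = \sqrt{10 \left(-65\right) \left(-181\right) - 18708} = \sqrt{117650 - 18708} = \sqrt{98942}$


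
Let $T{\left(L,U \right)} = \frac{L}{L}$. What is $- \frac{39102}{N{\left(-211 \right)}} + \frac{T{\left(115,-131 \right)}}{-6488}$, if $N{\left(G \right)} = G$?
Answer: $\frac{253693565}{1368968} \approx 185.32$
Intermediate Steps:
$T{\left(L,U \right)} = 1$
$- \frac{39102}{N{\left(-211 \right)}} + \frac{T{\left(115,-131 \right)}}{-6488} = - \frac{39102}{-211} + 1 \frac{1}{-6488} = \left(-39102\right) \left(- \frac{1}{211}\right) + 1 \left(- \frac{1}{6488}\right) = \frac{39102}{211} - \frac{1}{6488} = \frac{253693565}{1368968}$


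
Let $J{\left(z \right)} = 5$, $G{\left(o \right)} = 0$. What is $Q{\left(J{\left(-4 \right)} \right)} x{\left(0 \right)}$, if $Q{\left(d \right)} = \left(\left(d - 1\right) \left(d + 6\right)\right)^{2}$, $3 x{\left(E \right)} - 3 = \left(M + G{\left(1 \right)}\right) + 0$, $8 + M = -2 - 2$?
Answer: $-5808$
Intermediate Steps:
$M = -12$ ($M = -8 - 4 = -12$)
$x{\left(E \right)} = -3$ ($x{\left(E \right)} = 1 + \frac{\left(-12 + 0\right) + 0}{3} = 1 + \frac{-12 + 0}{3} = 1 + \frac{1}{3} \left(-12\right) = 1 - 4 = -3$)
$Q{\left(d \right)} = \left(-1 + d\right)^{2} \left(6 + d\right)^{2}$ ($Q{\left(d \right)} = \left(\left(-1 + d\right) \left(6 + d\right)\right)^{2} = \left(-1 + d\right)^{2} \left(6 + d\right)^{2}$)
$Q{\left(J{\left(-4 \right)} \right)} x{\left(0 \right)} = \left(-1 + 5\right)^{2} \left(6 + 5\right)^{2} \left(-3\right) = 4^{2} \cdot 11^{2} \left(-3\right) = 16 \cdot 121 \left(-3\right) = 1936 \left(-3\right) = -5808$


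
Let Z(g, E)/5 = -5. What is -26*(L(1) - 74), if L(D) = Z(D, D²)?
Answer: 2574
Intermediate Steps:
Z(g, E) = -25 (Z(g, E) = 5*(-5) = -25)
L(D) = -25
-26*(L(1) - 74) = -26*(-25 - 74) = -26*(-99) = 2574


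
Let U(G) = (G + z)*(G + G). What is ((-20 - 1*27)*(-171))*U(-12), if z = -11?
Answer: 4436424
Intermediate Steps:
U(G) = 2*G*(-11 + G) (U(G) = (G - 11)*(G + G) = (-11 + G)*(2*G) = 2*G*(-11 + G))
((-20 - 1*27)*(-171))*U(-12) = ((-20 - 1*27)*(-171))*(2*(-12)*(-11 - 12)) = ((-20 - 27)*(-171))*(2*(-12)*(-23)) = -47*(-171)*552 = 8037*552 = 4436424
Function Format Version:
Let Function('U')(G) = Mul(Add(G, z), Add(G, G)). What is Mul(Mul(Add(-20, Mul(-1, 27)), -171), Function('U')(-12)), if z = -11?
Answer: 4436424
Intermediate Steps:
Function('U')(G) = Mul(2, G, Add(-11, G)) (Function('U')(G) = Mul(Add(G, -11), Add(G, G)) = Mul(Add(-11, G), Mul(2, G)) = Mul(2, G, Add(-11, G)))
Mul(Mul(Add(-20, Mul(-1, 27)), -171), Function('U')(-12)) = Mul(Mul(Add(-20, Mul(-1, 27)), -171), Mul(2, -12, Add(-11, -12))) = Mul(Mul(Add(-20, -27), -171), Mul(2, -12, -23)) = Mul(Mul(-47, -171), 552) = Mul(8037, 552) = 4436424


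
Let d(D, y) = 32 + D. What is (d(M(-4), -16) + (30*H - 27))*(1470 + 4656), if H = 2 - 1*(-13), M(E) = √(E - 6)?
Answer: 2787330 + 6126*I*√10 ≈ 2.7873e+6 + 19372.0*I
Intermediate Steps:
M(E) = √(-6 + E)
H = 15 (H = 2 + 13 = 15)
(d(M(-4), -16) + (30*H - 27))*(1470 + 4656) = ((32 + √(-6 - 4)) + (30*15 - 27))*(1470 + 4656) = ((32 + √(-10)) + (450 - 27))*6126 = ((32 + I*√10) + 423)*6126 = (455 + I*√10)*6126 = 2787330 + 6126*I*√10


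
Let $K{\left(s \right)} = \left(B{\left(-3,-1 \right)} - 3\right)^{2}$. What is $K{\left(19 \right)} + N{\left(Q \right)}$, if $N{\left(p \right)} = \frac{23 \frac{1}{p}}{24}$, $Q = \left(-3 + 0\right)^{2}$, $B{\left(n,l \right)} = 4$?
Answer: $\frac{239}{216} \approx 1.1065$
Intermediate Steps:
$Q = 9$ ($Q = \left(-3\right)^{2} = 9$)
$K{\left(s \right)} = 1$ ($K{\left(s \right)} = \left(4 - 3\right)^{2} = 1^{2} = 1$)
$N{\left(p \right)} = \frac{23}{24 p}$ ($N{\left(p \right)} = \frac{23}{p} \frac{1}{24} = \frac{23}{24 p}$)
$K{\left(19 \right)} + N{\left(Q \right)} = 1 + \frac{23}{24 \cdot 9} = 1 + \frac{23}{24} \cdot \frac{1}{9} = 1 + \frac{23}{216} = \frac{239}{216}$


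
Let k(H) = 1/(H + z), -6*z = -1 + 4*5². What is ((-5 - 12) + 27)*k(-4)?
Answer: -20/41 ≈ -0.48780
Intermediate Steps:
z = -33/2 (z = -(-1 + 4*5²)/6 = -(-1 + 4*25)/6 = -(-1 + 100)/6 = -⅙*99 = -33/2 ≈ -16.500)
k(H) = 1/(-33/2 + H) (k(H) = 1/(H - 33/2) = 1/(-33/2 + H))
((-5 - 12) + 27)*k(-4) = ((-5 - 12) + 27)*(2/(-33 + 2*(-4))) = (-17 + 27)*(2/(-33 - 8)) = 10*(2/(-41)) = 10*(2*(-1/41)) = 10*(-2/41) = -20/41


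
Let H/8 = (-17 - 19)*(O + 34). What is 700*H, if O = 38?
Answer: -14515200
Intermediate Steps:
H = -20736 (H = 8*((-17 - 19)*(38 + 34)) = 8*(-36*72) = 8*(-2592) = -20736)
700*H = 700*(-20736) = -14515200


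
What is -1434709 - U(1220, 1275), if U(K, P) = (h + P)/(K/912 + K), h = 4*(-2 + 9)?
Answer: -399516538769/278465 ≈ -1.4347e+6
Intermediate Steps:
h = 28 (h = 4*7 = 28)
U(K, P) = 912*(28 + P)/(913*K) (U(K, P) = (28 + P)/(K/912 + K) = (28 + P)/((913*K/912)) = (28 + P)*(912/(913*K)) = 912*(28 + P)/(913*K))
-1434709 - U(1220, 1275) = -1434709 - 912*(28 + 1275)/(913*1220) = -1434709 - 912*1303/(913*1220) = -1434709 - 1*297084/278465 = -1434709 - 297084/278465 = -399516538769/278465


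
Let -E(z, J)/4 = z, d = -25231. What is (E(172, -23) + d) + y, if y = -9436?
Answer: -35355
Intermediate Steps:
E(z, J) = -4*z
(E(172, -23) + d) + y = (-4*172 - 25231) - 9436 = (-688 - 25231) - 9436 = -25919 - 9436 = -35355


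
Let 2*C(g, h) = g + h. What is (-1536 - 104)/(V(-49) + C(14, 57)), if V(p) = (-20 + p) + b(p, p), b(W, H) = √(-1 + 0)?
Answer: 219760/4493 + 6560*I/4493 ≈ 48.912 + 1.46*I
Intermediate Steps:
C(g, h) = g/2 + h/2 (C(g, h) = (g + h)/2 = g/2 + h/2)
b(W, H) = I (b(W, H) = √(-1) = I)
V(p) = -20 + I + p (V(p) = (-20 + p) + I = -20 + I + p)
(-1536 - 104)/(V(-49) + C(14, 57)) = (-1536 - 104)/((-20 + I - 49) + ((½)*14 + (½)*57)) = -1640/((-69 + I) + (7 + 57/2)) = -1640/((-69 + I) + 71/2) = -1640*4*(-67/2 - I)/4493 = -6560*(-67/2 - I)/4493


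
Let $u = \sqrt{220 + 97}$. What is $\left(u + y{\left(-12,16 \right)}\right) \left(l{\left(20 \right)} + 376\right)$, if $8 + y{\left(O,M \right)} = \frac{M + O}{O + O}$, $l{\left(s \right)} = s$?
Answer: $-3234 + 396 \sqrt{317} \approx 3816.6$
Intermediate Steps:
$u = \sqrt{317} \approx 17.805$
$y{\left(O,M \right)} = -8 + \frac{M + O}{2 O}$ ($y{\left(O,M \right)} = -8 + \frac{M + O}{O + O} = -8 + \frac{M + O}{2 O}$)
$\left(u + y{\left(-12,16 \right)}\right) \left(l{\left(20 \right)} + 376\right) = \left(\sqrt{317} + \frac{16 - -180}{2 \left(-12\right)}\right) \left(20 + 376\right) = \left(\sqrt{317} + \frac{1}{2} \left(- \frac{1}{12}\right) \left(16 + 180\right)\right) 396 = \left(\sqrt{317} + \frac{1}{2} \left(- \frac{1}{12}\right) 196\right) 396 = \left(\sqrt{317} - \frac{49}{6}\right) 396 = \left(- \frac{49}{6} + \sqrt{317}\right) 396 = -3234 + 396 \sqrt{317}$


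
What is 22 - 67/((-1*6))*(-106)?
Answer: -3485/3 ≈ -1161.7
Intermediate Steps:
22 - 67/((-1*6))*(-106) = 22 - 67/(-6)*(-106) = 22 - 67*(-1/6)*(-106) = 22 + (67/6)*(-106) = 22 - 3551/3 = -3485/3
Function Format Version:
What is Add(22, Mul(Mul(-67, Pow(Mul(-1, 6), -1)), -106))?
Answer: Rational(-3485, 3) ≈ -1161.7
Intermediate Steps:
Add(22, Mul(Mul(-67, Pow(Mul(-1, 6), -1)), -106)) = Add(22, Mul(Mul(-67, Pow(-6, -1)), -106)) = Add(22, Mul(Mul(-67, Rational(-1, 6)), -106)) = Add(22, Mul(Rational(67, 6), -106)) = Add(22, Rational(-3551, 3)) = Rational(-3485, 3)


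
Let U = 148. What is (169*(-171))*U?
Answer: -4277052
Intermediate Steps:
(169*(-171))*U = (169*(-171))*148 = -28899*148 = -4277052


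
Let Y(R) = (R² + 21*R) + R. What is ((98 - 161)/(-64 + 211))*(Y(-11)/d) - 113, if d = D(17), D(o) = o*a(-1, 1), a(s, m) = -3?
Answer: -13568/119 ≈ -114.02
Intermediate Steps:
Y(R) = R² + 22*R
D(o) = -3*o (D(o) = o*(-3) = -3*o)
d = -51 (d = -3*17 = -51)
((98 - 161)/(-64 + 211))*(Y(-11)/d) - 113 = ((98 - 161)/(-64 + 211))*(-11*(22 - 11)/(-51)) - 113 = (-63/147)*(-11*11*(-1/51)) - 113 = (-63*1/147)*(-121*(-1/51)) - 113 = -3/7*121/51 - 113 = -121/119 - 113 = -13568/119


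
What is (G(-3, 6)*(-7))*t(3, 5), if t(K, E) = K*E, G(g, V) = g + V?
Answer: -315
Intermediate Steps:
G(g, V) = V + g
t(K, E) = E*K
(G(-3, 6)*(-7))*t(3, 5) = ((6 - 3)*(-7))*(5*3) = (3*(-7))*15 = -21*15 = -315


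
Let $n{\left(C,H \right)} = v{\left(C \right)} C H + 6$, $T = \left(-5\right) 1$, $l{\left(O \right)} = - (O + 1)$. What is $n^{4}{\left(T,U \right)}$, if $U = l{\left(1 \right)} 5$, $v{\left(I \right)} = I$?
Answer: $3544535296$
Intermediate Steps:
$l{\left(O \right)} = -1 - O$ ($l{\left(O \right)} = - (1 + O) = -1 - O$)
$T = -5$
$U = -10$ ($U = \left(-1 - 1\right) 5 = \left(-2\right) 5 = -10$)
$n{\left(C,H \right)} = 6 + H C^{2}$ ($n{\left(C,H \right)} = C C H + 6 = C^{2} H + 6 = H C^{2} + 6 = 6 + H C^{2}$)
$n^{4}{\left(T,U \right)} = \left(6 - 10 \left(-5\right)^{2}\right)^{4} = \left(6 - 250\right)^{4} = \left(-244\right)^{4} = 3544535296$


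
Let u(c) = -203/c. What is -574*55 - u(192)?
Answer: -6061237/192 ≈ -31569.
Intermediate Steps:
-574*55 - u(192) = -574*55 - (-203)/192 = -31570 - (-203)/192 = -31570 - 1*(-203/192) = -31570 + 203/192 = -6061237/192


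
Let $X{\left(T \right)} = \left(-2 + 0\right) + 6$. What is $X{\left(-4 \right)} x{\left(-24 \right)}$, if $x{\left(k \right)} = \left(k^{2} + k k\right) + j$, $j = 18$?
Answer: $4680$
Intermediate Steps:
$x{\left(k \right)} = 18 + 2 k^{2}$ ($x{\left(k \right)} = \left(k^{2} + k k\right) + 18 = \left(k^{2} + k^{2}\right) + 18 = 2 k^{2} + 18 = 18 + 2 k^{2}$)
$X{\left(T \right)} = 4$ ($X{\left(T \right)} = -2 + 6 = 4$)
$X{\left(-4 \right)} x{\left(-24 \right)} = 4 \left(18 + 2 \left(-24\right)^{2}\right) = 4 \left(18 + 2 \cdot 576\right) = 4 \left(18 + 1152\right) = 4 \cdot 1170 = 4680$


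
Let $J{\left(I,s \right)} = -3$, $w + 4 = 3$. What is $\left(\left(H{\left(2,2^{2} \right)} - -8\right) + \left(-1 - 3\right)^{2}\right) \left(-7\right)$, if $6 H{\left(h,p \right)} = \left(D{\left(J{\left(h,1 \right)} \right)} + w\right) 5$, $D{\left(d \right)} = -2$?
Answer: $- \frac{301}{2} \approx -150.5$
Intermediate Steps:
$w = -1$ ($w = -4 + 3 = -1$)
$H{\left(h,p \right)} = - \frac{5}{2}$ ($H{\left(h,p \right)} = \frac{\left(-2 - 1\right) 5}{6} = \frac{\left(-3\right) 5}{6} = \frac{1}{6} \left(-15\right) = - \frac{5}{2}$)
$\left(\left(H{\left(2,2^{2} \right)} - -8\right) + \left(-1 - 3\right)^{2}\right) \left(-7\right) = \left(\left(- \frac{5}{2} - -8\right) + \left(-1 - 3\right)^{2}\right) \left(-7\right) = \left(\left(- \frac{5}{2} + 8\right) + \left(-4\right)^{2}\right) \left(-7\right) = \left(\frac{11}{2} + 16\right) \left(-7\right) = \frac{43}{2} \left(-7\right) = - \frac{301}{2}$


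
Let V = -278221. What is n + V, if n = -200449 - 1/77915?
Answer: -37295573051/77915 ≈ -4.7867e+5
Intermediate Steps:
n = -15617983836/77915 (n = -200449 - 1*1/77915 = -200449 - 1/77915 = -15617983836/77915 ≈ -2.0045e+5)
n + V = -15617983836/77915 - 278221 = -37295573051/77915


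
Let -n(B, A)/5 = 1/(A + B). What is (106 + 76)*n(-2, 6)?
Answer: -455/2 ≈ -227.50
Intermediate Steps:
n(B, A) = -5/(A + B)
(106 + 76)*n(-2, 6) = (106 + 76)*(-5/(6 - 2)) = 182*(-5/4) = -455/2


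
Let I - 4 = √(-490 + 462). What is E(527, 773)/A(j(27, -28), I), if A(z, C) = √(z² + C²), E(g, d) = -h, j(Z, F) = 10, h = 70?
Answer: -35*√2/(2*√(11 + 2*I*√7)) ≈ -6.9064 + 1.5748*I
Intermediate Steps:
I = 4 + 2*I*√7 (I = 4 + √(-490 + 462) = 4 + √(-28) = 4 + 2*I*√7 ≈ 4.0 + 5.2915*I)
E(g, d) = -70 (E(g, d) = -1*70 = -70)
A(z, C) = √(C² + z²)
E(527, 773)/A(j(27, -28), I) = -70/√((4 + 2*I*√7)² + 10²) = -70/√((4 + 2*I*√7)² + 100) = -70/√(100 + (4 + 2*I*√7)²)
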